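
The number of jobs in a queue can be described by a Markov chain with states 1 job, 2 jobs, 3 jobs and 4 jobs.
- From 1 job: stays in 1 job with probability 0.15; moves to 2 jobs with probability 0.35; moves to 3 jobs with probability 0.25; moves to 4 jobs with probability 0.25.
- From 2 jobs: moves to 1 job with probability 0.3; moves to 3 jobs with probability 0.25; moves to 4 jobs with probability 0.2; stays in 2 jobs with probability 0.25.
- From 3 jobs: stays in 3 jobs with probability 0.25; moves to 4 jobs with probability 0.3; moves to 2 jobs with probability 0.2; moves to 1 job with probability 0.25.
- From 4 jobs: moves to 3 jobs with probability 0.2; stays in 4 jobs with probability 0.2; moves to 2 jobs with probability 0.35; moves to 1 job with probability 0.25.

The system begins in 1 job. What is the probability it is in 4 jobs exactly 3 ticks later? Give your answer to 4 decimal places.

0.2364

Propagate the distribution vector 3 ticks from 1 job.
After 0 ticks: (1.0000, 0.0000, 0.0000, 0.0000)
After 1 tick: (0.1500, 0.3500, 0.2500, 0.2500)
After 2 ticks: (0.2525, 0.2775, 0.2375, 0.2325)
After 3 ticks: (0.2386, 0.2866, 0.2384, 0.2364)
P(in 4 jobs after 3 ticks) = 0.2364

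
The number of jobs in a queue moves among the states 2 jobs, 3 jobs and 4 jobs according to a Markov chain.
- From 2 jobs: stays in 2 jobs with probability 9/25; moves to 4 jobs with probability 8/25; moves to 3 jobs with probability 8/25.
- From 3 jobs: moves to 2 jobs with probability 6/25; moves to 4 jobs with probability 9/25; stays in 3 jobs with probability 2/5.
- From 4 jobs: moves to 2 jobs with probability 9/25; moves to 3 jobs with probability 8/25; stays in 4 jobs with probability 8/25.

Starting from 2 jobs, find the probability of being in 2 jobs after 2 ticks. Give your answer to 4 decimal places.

0.3216

Sum over the intermediate state after 1 tick:
P = P(2 jobs→2 jobs)·P(2 jobs→2 jobs) + P(2 jobs→3 jobs)·P(3 jobs→2 jobs) + P(2 jobs→4 jobs)·P(4 jobs→2 jobs)
  = 0.36×0.36 + 0.32×0.24 + 0.32×0.36
  = 0.1296 + 0.0768 + 0.1152 = 0.3216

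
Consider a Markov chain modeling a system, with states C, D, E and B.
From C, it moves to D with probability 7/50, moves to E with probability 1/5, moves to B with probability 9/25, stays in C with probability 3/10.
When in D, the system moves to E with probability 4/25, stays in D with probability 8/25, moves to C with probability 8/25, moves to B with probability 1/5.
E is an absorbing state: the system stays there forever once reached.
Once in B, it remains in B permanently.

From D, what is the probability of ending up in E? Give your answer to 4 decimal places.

Let h(s) be the probability of absorption at E starting from transient state s. Then h(E) = 1 and h(B) = 0. By first-step analysis:
h(C) = 0.3·h(C) + 0.14·h(D) + 0.2·1 + 0.36·0
h(D) = 0.32·h(C) + 0.32·h(D) + 0.16·1 + 0.2·0
Solving: h(C) = 0.3673, h(D) = 0.4082.
Starting from D, the probability is 0.4082.

0.4082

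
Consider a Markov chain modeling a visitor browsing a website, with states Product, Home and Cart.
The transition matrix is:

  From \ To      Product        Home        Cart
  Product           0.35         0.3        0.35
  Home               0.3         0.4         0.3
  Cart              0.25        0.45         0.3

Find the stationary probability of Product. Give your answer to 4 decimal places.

0.2992

Let the stationary distribution be π with π = πP and π_1 + π_2 + π_3 = 1.
π_1 = 0.35·π_1 + 0.3·π_2 + 0.25·π_3
π_2 = 0.3·π_1 + 0.4·π_2 + 0.45·π_3
Solving with the normalization constraint gives π = (0.2992, 0.3858, 0.3150).
So the stationary probability of Product is 0.2992.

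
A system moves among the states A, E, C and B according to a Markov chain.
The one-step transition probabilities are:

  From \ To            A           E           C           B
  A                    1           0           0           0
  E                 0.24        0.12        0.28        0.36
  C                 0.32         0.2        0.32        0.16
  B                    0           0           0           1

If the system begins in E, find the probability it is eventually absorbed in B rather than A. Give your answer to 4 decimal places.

Let h(s) be the probability of absorption at B starting from transient state s. Then h(B) = 1 and h(A) = 0. By first-step analysis:
h(E) = 0.24·0 + 0.12·h(E) + 0.28·h(C) + 0.36·1
h(C) = 0.32·0 + 0.2·h(E) + 0.32·h(C) + 0.16·1
Solving: h(E) = 0.5339, h(C) = 0.3923.
Starting from E, the probability is 0.5339.

0.5339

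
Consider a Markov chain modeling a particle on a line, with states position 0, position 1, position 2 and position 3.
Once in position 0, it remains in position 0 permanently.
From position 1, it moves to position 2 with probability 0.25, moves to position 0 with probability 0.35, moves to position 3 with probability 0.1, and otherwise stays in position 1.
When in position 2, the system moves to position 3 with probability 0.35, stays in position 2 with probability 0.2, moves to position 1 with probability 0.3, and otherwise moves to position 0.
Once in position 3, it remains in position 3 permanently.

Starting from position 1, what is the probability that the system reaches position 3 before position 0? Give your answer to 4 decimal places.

Let h(s) be the probability of absorption at position 3 starting from transient state s. Then h(position 3) = 1 and h(position 0) = 0. By first-step analysis:
h(position 1) = 0.35·0 + 0.3·h(position 1) + 0.25·h(position 2) + 0.1·1
h(position 2) = 0.15·0 + 0.3·h(position 1) + 0.2·h(position 2) + 0.35·1
Solving: h(position 1) = 0.3454, h(position 2) = 0.5670.
Starting from position 1, the probability is 0.3454.

0.3454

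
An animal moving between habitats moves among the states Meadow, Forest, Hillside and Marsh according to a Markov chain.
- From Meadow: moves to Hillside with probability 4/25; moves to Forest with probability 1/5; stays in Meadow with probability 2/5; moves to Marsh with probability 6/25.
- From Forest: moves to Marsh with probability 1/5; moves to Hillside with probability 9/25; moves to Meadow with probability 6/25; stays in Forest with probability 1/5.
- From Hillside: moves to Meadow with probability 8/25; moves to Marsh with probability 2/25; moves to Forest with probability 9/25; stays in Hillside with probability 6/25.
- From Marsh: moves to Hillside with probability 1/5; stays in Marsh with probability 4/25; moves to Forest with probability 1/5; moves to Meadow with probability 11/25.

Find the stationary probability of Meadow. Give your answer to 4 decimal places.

0.3505

Let the stationary distribution be π with π = πP and π_1 + π_2 + π_3 + π_4 = 1.
π_1 = 0.4·π_1 + 0.24·π_2 + 0.32·π_3 + 0.44·π_4
π_2 = 0.2·π_1 + 0.2·π_2 + 0.36·π_3 + 0.2·π_4
π_3 = 0.16·π_1 + 0.36·π_2 + 0.24·π_3 + 0.2·π_4
Solving with the normalization constraint gives π = (0.3505, 0.2373, 0.2333, 0.1789).
So the stationary probability of Meadow is 0.3505.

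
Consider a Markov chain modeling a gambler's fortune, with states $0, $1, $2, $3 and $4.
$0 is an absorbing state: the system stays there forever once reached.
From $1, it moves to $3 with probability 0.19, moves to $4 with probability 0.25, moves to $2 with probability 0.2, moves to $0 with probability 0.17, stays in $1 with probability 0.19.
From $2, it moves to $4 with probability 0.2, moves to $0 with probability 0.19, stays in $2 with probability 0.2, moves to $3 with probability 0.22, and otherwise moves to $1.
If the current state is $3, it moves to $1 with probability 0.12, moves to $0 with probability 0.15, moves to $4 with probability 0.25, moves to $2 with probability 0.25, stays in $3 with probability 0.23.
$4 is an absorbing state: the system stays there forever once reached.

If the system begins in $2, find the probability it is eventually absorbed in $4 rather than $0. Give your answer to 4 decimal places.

Let h(s) be the probability of absorption at $4 starting from transient state s. Then h($4) = 1 and h($0) = 0. By first-step analysis:
h($1) = 0.17·0 + 0.19·h($1) + 0.2·h($2) + 0.19·h($3) + 0.25·1
h($2) = 0.19·0 + 0.19·h($1) + 0.2·h($2) + 0.22·h($3) + 0.2·1
h($3) = 0.15·0 + 0.12·h($1) + 0.25·h($2) + 0.23·h($3) + 0.25·1
Solving: h($1) = 0.5847, h($2) = 0.5525, h($3) = 0.5952.
Starting from $2, the probability is 0.5525.

0.5525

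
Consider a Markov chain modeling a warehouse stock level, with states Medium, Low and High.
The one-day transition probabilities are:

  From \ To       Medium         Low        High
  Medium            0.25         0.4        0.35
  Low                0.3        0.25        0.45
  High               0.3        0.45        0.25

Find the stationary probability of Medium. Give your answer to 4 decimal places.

0.2857

Let the stationary distribution be π with π = πP and π_1 + π_2 + π_3 = 1.
π_1 = 0.25·π_1 + 0.3·π_2 + 0.3·π_3
π_2 = 0.4·π_1 + 0.25·π_2 + 0.45·π_3
Solving with the normalization constraint gives π = (0.2857, 0.3631, 0.3512).
So the stationary probability of Medium is 0.2857.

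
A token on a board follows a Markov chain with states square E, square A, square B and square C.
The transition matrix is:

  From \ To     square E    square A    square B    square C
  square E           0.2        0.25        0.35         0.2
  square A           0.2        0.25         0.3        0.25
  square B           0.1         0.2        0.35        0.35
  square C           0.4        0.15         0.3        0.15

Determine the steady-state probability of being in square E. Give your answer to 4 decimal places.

Let the stationary distribution be π with π = πP and π_1 + π_2 + π_3 + π_4 = 1.
π_1 = 0.2·π_1 + 0.2·π_2 + 0.1·π_3 + 0.4·π_4
π_2 = 0.25·π_1 + 0.25·π_2 + 0.2·π_3 + 0.15·π_4
π_3 = 0.35·π_1 + 0.3·π_2 + 0.35·π_3 + 0.3·π_4
Solving with the normalization constraint gives π = (0.2167, 0.2089, 0.3272, 0.2472).
So the stationary probability of square E is 0.2167.

0.2167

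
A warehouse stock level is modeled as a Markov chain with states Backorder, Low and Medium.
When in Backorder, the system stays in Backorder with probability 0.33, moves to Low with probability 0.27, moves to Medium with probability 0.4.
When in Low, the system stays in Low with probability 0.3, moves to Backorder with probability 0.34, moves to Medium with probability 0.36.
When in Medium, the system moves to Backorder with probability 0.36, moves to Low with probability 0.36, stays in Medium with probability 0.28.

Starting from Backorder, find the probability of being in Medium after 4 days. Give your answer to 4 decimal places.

Propagate the distribution vector 4 days from Backorder.
After 0 days: (1.0000, 0.0000, 0.0000)
After 1 day: (0.3300, 0.2700, 0.4000)
After 2 days: (0.3447, 0.3141, 0.3412)
After 3 days: (0.3434, 0.3101, 0.3465)
After 4 days: (0.3435, 0.3105, 0.3460)
P(in Medium after 4 days) = 0.3460

0.3460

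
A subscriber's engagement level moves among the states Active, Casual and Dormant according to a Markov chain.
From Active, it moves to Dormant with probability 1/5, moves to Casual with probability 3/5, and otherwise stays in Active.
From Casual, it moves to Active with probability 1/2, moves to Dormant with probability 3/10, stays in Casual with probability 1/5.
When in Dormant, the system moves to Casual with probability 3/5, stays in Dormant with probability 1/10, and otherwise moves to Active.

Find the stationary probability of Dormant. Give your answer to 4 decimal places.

0.2208

Let the stationary distribution be π with π = πP and π_1 + π_2 + π_3 = 1.
π_1 = 0.2·π_1 + 0.5·π_2 + 0.3·π_3
π_2 = 0.6·π_1 + 0.2·π_2 + 0.6·π_3
Solving with the normalization constraint gives π = (0.3506, 0.4286, 0.2208).
So the stationary probability of Dormant is 0.2208.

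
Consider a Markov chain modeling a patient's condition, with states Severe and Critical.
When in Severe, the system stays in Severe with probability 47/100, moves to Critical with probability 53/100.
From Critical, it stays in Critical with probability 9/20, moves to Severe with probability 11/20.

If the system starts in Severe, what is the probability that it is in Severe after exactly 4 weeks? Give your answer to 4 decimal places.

Propagate the distribution vector 4 weeks from Severe.
After 0 weeks: (1.0000, 0.0000)
After 1 week: (0.4700, 0.5300)
After 2 weeks: (0.5124, 0.4876)
After 3 weeks: (0.5090, 0.4910)
After 4 weeks: (0.5093, 0.4907)
P(in Severe after 4 weeks) = 0.5093

0.5093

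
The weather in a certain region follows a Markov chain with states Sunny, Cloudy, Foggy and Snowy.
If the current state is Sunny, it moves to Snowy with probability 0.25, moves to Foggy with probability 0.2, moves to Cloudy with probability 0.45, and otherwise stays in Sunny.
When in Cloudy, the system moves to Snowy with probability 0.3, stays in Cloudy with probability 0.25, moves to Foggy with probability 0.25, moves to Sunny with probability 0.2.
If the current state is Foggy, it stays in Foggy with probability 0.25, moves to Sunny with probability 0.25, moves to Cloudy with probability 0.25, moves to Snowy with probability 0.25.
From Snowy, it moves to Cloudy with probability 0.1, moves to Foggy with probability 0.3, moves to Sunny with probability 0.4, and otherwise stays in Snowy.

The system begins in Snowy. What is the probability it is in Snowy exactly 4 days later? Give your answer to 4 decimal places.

0.2502

Propagate the distribution vector 4 days from Snowy.
After 0 days: (0.0000, 0.0000, 0.0000, 1.0000)
After 1 day: (0.4000, 0.1000, 0.3000, 0.2000)
After 2 days: (0.2150, 0.3000, 0.2400, 0.2450)
After 3 days: (0.2395, 0.2563, 0.2515, 0.2528)
After 4 days: (0.2392, 0.2600, 0.2507, 0.2502)
P(in Snowy after 4 days) = 0.2502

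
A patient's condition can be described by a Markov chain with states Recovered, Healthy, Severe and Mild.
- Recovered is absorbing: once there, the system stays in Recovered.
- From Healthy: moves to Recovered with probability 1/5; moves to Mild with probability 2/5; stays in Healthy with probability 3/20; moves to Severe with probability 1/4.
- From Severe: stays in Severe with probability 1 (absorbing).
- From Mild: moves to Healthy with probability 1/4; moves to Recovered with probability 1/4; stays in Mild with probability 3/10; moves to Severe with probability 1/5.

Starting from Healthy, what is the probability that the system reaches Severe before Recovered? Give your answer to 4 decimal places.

Let h(s) be the probability of absorption at Severe starting from transient state s. Then h(Severe) = 1 and h(Recovered) = 0. By first-step analysis:
h(Healthy) = 0.2·0 + 0.15·h(Healthy) + 0.25·1 + 0.4·h(Mild)
h(Mild) = 0.25·0 + 0.25·h(Healthy) + 0.2·1 + 0.3·h(Mild)
Solving: h(Healthy) = 0.5152, h(Mild) = 0.4697.
Starting from Healthy, the probability is 0.5152.

0.5152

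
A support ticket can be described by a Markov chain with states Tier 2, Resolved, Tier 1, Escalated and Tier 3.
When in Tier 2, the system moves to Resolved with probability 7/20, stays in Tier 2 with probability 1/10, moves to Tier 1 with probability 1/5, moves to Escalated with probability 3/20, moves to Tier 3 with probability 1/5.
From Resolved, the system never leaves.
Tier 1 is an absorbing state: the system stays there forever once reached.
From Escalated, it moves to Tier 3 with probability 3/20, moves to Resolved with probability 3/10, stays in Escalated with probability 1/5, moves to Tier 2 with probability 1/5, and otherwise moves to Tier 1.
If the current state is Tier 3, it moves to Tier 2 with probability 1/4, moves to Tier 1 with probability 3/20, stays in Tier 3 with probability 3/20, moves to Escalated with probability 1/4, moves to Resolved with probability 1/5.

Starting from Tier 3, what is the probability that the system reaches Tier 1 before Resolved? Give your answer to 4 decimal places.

0.3880

Let h(s) be the probability of absorption at Tier 1 starting from transient state s. Then h(Tier 1) = 1 and h(Resolved) = 0. By first-step analysis:
h(Tier 2) = 0.1·h(Tier 2) + 0.35·0 + 0.2·1 + 0.15·h(Escalated) + 0.2·h(Tier 3)
h(Escalated) = 0.2·h(Tier 2) + 0.3·0 + 0.15·1 + 0.2·h(Escalated) + 0.15·h(Tier 3)
h(Tier 3) = 0.25·h(Tier 2) + 0.2·0 + 0.15·1 + 0.25·h(Escalated) + 0.15·h(Tier 3)
Solving: h(Tier 2) = 0.3671, h(Escalated) = 0.3520, h(Tier 3) = 0.3880.
Starting from Tier 3, the probability is 0.3880.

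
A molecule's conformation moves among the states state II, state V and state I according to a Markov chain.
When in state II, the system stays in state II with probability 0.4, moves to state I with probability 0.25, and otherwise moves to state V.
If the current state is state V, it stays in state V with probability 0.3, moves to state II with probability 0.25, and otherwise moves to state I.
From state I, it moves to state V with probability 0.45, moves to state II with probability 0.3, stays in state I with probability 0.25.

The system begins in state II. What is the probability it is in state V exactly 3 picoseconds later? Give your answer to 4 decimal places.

0.3641

Propagate the distribution vector 3 picoseconds from state II.
After 0 picoseconds: (1.0000, 0.0000, 0.0000)
After 1 picosecond: (0.4000, 0.3500, 0.2500)
After 2 picoseconds: (0.3225, 0.3575, 0.3200)
After 3 picoseconds: (0.3144, 0.3641, 0.3215)
P(in state V after 3 picoseconds) = 0.3641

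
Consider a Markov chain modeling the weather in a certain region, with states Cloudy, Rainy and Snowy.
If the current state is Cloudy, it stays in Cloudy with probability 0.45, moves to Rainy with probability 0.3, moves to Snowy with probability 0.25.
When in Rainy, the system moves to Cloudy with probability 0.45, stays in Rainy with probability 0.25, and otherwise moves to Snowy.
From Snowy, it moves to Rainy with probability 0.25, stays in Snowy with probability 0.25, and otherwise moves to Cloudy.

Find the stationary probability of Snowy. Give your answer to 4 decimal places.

0.2637

Let the stationary distribution be π with π = πP and π_1 + π_2 + π_3 = 1.
π_1 = 0.45·π_1 + 0.45·π_2 + 0.5·π_3
π_2 = 0.3·π_1 + 0.25·π_2 + 0.25·π_3
Solving with the normalization constraint gives π = (0.4632, 0.2732, 0.2637).
So the stationary probability of Snowy is 0.2637.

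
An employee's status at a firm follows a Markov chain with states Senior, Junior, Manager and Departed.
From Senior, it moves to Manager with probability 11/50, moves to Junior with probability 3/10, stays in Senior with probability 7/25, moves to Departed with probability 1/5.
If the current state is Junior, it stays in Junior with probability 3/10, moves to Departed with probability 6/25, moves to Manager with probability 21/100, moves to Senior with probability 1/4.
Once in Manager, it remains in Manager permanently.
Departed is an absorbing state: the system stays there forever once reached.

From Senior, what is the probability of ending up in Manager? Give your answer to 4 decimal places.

Let h(s) be the probability of absorption at Manager starting from transient state s. Then h(Manager) = 1 and h(Departed) = 0. By first-step analysis:
h(Senior) = 0.28·h(Senior) + 0.3·h(Junior) + 0.22·1 + 0.2·0
h(Junior) = 0.25·h(Senior) + 0.3·h(Junior) + 0.21·1 + 0.24·0
Solving: h(Senior) = 0.5058, h(Junior) = 0.4807.
Starting from Senior, the probability is 0.5058.

0.5058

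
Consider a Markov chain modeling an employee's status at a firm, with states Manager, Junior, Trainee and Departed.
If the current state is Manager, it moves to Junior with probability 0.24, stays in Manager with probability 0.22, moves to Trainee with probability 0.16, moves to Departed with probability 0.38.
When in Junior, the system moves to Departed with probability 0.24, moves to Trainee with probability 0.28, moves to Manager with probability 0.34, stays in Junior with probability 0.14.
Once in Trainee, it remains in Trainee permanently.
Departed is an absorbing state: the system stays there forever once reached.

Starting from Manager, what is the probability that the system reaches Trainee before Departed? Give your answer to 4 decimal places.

0.3476

Let h(s) be the probability of absorption at Trainee starting from transient state s. Then h(Trainee) = 1 and h(Departed) = 0. By first-step analysis:
h(Manager) = 0.22·h(Manager) + 0.24·h(Junior) + 0.16·1 + 0.38·0
h(Junior) = 0.34·h(Manager) + 0.14·h(Junior) + 0.28·1 + 0.24·0
Solving: h(Manager) = 0.3476, h(Junior) = 0.4630.
Starting from Manager, the probability is 0.3476.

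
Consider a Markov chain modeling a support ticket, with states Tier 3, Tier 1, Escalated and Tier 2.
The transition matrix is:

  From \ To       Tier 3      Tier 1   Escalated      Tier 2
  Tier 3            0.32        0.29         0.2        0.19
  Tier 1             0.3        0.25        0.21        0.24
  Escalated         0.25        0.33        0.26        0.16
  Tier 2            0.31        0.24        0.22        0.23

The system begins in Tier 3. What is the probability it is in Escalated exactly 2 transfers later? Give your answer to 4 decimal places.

0.2187

Propagate the distribution vector 2 transfers from Tier 3.
After 0 transfers: (1.0000, 0.0000, 0.0000, 0.0000)
After 1 transfer: (0.3200, 0.2900, 0.2000, 0.1900)
After 2 transfers: (0.2983, 0.2769, 0.2187, 0.2061)
P(in Escalated after 2 transfers) = 0.2187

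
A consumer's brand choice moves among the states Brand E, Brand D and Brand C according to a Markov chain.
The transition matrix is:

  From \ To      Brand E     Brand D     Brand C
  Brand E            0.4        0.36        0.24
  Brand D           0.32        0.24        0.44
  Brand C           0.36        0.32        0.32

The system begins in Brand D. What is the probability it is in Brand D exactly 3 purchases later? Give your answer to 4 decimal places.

Propagate the distribution vector 3 purchases from Brand D.
After 0 purchases: (0.0000, 1.0000, 0.0000)
After 1 purchase: (0.3200, 0.2400, 0.4400)
After 2 purchases: (0.3632, 0.3136, 0.3232)
After 3 purchases: (0.3620, 0.3094, 0.3286)
P(in Brand D after 3 purchases) = 0.3094

0.3094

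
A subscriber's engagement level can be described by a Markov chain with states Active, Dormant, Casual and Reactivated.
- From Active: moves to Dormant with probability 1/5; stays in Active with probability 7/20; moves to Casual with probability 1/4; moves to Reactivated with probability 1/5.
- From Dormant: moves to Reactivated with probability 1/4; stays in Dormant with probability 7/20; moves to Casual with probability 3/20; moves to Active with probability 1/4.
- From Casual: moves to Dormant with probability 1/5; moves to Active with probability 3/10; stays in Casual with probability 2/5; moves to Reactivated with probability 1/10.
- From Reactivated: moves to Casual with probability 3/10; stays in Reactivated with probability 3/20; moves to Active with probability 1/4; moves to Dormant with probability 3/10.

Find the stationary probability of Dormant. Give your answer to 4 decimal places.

Let the stationary distribution be π with π = πP and π_1 + π_2 + π_3 + π_4 = 1.
π_1 = 0.35·π_1 + 0.25·π_2 + 0.3·π_3 + 0.25·π_4
π_2 = 0.2·π_1 + 0.35·π_2 + 0.2·π_3 + 0.3·π_4
π_3 = 0.25·π_1 + 0.15·π_2 + 0.4·π_3 + 0.3·π_4
Solving with the normalization constraint gives π = (0.2930, 0.2561, 0.2744, 0.1765).
So the stationary probability of Dormant is 0.2561.

0.2561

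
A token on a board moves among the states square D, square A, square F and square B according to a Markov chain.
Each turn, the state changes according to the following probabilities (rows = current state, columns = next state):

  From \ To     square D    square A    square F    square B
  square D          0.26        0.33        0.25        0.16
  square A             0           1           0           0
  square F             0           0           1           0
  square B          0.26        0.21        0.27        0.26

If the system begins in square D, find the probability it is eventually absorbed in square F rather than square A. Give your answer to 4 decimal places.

Let h(s) be the probability of absorption at square F starting from transient state s. Then h(square F) = 1 and h(square A) = 0. By first-step analysis:
h(square D) = 0.26·h(square D) + 0.33·0 + 0.25·1 + 0.16·h(square B)
h(square B) = 0.26·h(square D) + 0.21·0 + 0.27·1 + 0.26·h(square B)
Solving: h(square D) = 0.4510, h(square B) = 0.5233.
Starting from square D, the probability is 0.4510.

0.4510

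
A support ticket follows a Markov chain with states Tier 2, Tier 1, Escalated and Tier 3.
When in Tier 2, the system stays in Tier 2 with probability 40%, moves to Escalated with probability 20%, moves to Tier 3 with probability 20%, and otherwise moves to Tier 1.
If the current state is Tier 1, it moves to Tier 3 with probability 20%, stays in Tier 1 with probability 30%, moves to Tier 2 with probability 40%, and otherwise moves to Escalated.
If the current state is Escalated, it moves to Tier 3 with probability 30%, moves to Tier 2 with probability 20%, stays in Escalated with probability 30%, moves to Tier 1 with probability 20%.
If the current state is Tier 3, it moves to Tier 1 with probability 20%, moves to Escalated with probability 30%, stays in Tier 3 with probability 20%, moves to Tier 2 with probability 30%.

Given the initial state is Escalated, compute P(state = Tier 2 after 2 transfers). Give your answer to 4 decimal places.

0.3100

Propagate the distribution vector 2 transfers from Escalated.
After 0 transfers: (0.0000, 0.0000, 1.0000, 0.0000)
After 1 transfer: (0.2000, 0.2000, 0.3000, 0.3000)
After 2 transfers: (0.3100, 0.2200, 0.2400, 0.2300)
P(in Tier 2 after 2 transfers) = 0.3100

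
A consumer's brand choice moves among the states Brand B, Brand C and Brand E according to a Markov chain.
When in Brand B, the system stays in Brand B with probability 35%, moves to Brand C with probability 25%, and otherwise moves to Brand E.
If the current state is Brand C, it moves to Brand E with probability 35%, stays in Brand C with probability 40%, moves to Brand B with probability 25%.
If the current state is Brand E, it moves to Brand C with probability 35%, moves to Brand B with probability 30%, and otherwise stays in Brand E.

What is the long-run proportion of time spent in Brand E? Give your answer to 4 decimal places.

0.3649

Let the stationary distribution be π with π = πP and π_1 + π_2 + π_3 = 1.
π_1 = 0.35·π_1 + 0.25·π_2 + 0.3·π_3
π_2 = 0.25·π_1 + 0.4·π_2 + 0.35·π_3
Solving with the normalization constraint gives π = (0.2981, 0.3370, 0.3649).
So the stationary probability of Brand E is 0.3649.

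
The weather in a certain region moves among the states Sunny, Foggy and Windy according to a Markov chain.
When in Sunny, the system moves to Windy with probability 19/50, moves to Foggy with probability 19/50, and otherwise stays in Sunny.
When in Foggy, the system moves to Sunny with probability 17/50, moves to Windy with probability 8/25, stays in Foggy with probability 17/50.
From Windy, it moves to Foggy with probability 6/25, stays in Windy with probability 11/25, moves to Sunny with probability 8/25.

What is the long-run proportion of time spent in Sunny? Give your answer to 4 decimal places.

0.3021

Let the stationary distribution be π with π = πP and π_1 + π_2 + π_3 = 1.
π_1 = 0.24·π_1 + 0.34·π_2 + 0.32·π_3
π_2 = 0.38·π_1 + 0.34·π_2 + 0.24·π_3
Solving with the normalization constraint gives π = (0.3021, 0.3137, 0.3842).
So the stationary probability of Sunny is 0.3021.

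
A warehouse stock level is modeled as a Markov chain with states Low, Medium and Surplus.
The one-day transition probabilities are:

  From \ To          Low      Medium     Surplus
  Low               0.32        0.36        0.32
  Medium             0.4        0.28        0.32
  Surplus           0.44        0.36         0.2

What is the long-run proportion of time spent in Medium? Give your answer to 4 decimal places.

0.3333

Let the stationary distribution be π with π = πP and π_1 + π_2 + π_3 = 1.
π_1 = 0.32·π_1 + 0.4·π_2 + 0.44·π_3
π_2 = 0.36·π_1 + 0.28·π_2 + 0.36·π_3
Solving with the normalization constraint gives π = (0.3810, 0.3333, 0.2857).
So the stationary probability of Medium is 0.3333.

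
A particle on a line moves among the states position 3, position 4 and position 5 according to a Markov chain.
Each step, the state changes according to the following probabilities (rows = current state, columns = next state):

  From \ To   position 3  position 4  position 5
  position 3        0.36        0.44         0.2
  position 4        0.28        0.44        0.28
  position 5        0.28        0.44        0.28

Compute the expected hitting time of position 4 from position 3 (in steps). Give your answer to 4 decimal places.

2.2727

Let t(s) be the expected number of steps to first reach position 4 from state s, with t(position 4) = 0. Conditioning on the first step:
t(position 3) = 1 + 0.36·t(position 3) + 0.2·t(position 5)
t(position 5) = 1 + 0.28·t(position 3) + 0.28·t(position 5)
Solving: t(position 3) = 2.2727, t(position 5) = 2.2727.
Expected steps from position 3 to position 4: 2.2727.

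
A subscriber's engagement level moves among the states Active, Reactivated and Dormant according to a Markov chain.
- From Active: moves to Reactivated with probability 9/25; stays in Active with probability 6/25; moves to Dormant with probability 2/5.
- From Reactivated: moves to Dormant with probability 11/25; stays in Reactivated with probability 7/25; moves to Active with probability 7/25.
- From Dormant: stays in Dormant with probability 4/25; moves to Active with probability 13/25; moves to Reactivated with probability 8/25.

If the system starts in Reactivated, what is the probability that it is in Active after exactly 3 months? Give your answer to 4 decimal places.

Propagate the distribution vector 3 months from Reactivated.
After 0 months: (0.0000, 1.0000, 0.0000)
After 1 month: (0.2800, 0.2800, 0.4400)
After 2 months: (0.3744, 0.3200, 0.3056)
After 3 months: (0.3384, 0.3222, 0.3395)
P(in Active after 3 months) = 0.3384

0.3384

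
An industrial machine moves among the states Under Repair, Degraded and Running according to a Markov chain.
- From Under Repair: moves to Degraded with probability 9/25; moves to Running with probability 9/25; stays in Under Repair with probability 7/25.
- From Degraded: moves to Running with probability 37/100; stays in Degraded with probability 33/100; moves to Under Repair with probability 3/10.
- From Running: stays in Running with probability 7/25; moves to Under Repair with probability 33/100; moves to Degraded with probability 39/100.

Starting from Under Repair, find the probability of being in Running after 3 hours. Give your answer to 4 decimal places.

Propagate the distribution vector 3 hours from Under Repair.
After 0 hours: (1.0000, 0.0000, 0.0000)
After 1 hour: (0.2800, 0.3600, 0.3600)
After 2 hours: (0.3052, 0.3600, 0.3348)
After 3 hours: (0.3039, 0.3592, 0.3368)
P(in Running after 3 hours) = 0.3368

0.3368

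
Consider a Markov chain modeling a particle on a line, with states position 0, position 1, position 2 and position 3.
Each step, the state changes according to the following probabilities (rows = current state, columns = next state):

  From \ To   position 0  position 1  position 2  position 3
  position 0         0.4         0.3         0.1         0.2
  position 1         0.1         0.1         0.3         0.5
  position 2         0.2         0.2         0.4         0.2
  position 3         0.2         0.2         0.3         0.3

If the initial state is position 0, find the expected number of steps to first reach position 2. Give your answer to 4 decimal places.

Let t(s) be the expected number of steps to first reach position 2 from state s, with t(position 2) = 0. Conditioning on the first step:
t(position 0) = 1 + 0.4·t(position 0) + 0.3·t(position 1) + 0.2·t(position 3)
t(position 1) = 1 + 0.1·t(position 0) + 0.1·t(position 1) + 0.5·t(position 3)
t(position 3) = 1 + 0.2·t(position 0) + 0.2·t(position 1) + 0.3·t(position 3)
Solving: t(position 0) = 4.8899, t(position 1) = 3.8326, t(position 3) = 3.9207.
Expected steps from position 0 to position 2: 4.8899.

4.8899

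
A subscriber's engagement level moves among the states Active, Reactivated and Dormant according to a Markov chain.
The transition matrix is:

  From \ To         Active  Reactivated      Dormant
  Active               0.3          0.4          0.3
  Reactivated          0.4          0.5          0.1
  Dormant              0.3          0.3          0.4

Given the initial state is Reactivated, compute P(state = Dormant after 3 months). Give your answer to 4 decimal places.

0.2330

Propagate the distribution vector 3 months from Reactivated.
After 0 months: (0.0000, 1.0000, 0.0000)
After 1 month: (0.4000, 0.5000, 0.1000)
After 2 months: (0.3500, 0.4400, 0.2100)
After 3 months: (0.3440, 0.4230, 0.2330)
P(in Dormant after 3 months) = 0.2330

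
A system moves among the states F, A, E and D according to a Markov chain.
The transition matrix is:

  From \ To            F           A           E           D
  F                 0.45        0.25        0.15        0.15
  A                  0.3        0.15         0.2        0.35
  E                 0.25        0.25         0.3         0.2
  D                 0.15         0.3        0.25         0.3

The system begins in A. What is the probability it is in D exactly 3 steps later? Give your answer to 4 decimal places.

0.2480

Propagate the distribution vector 3 steps from A.
After 0 steps: (0.0000, 1.0000, 0.0000, 0.0000)
After 1 step: (0.3000, 0.1500, 0.2000, 0.3500)
After 2 steps: (0.2825, 0.2525, 0.2225, 0.2425)
After 3 steps: (0.2949, 0.2369, 0.2203, 0.2480)
P(in D after 3 steps) = 0.2480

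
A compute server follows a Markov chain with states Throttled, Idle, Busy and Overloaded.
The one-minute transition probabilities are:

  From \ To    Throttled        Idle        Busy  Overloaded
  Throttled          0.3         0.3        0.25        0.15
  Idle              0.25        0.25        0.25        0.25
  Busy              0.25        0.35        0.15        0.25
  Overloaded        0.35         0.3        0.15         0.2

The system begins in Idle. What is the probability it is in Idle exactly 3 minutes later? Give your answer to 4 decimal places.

Propagate the distribution vector 3 minutes from Idle.
After 0 minutes: (0.0000, 1.0000, 0.0000, 0.0000)
After 1 minute: (0.2500, 0.2500, 0.2500, 0.2500)
After 2 minutes: (0.2875, 0.3000, 0.2000, 0.2125)
After 3 minutes: (0.2856, 0.2950, 0.2088, 0.2106)
P(in Idle after 3 minutes) = 0.2950

0.2950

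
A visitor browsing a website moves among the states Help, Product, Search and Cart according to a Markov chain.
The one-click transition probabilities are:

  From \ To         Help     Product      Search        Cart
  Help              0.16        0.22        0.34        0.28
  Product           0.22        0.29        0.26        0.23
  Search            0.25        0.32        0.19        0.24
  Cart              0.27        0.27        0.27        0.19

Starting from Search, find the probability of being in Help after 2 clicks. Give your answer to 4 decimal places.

0.2227

Propagate the distribution vector 2 clicks from Search.
After 0 clicks: (0.0000, 0.0000, 1.0000, 0.0000)
After 1 click: (0.2500, 0.3200, 0.1900, 0.2400)
After 2 clicks: (0.2227, 0.2734, 0.2691, 0.2348)
P(in Help after 2 clicks) = 0.2227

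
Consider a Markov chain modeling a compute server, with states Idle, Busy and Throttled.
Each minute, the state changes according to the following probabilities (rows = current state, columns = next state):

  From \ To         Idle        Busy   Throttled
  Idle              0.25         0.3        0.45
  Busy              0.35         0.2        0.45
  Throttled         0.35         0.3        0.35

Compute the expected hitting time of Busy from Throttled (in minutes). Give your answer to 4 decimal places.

Let t(s) be the expected number of minutes to first reach Busy from state s, with t(Busy) = 0. Conditioning on the first minute:
t(Idle) = 1 + 0.25·t(Idle) + 0.45·t(Throttled)
t(Throttled) = 1 + 0.35·t(Idle) + 0.35·t(Throttled)
Solving: t(Idle) = 3.3333, t(Throttled) = 3.3333.
Expected minutes from Throttled to Busy: 3.3333.

3.3333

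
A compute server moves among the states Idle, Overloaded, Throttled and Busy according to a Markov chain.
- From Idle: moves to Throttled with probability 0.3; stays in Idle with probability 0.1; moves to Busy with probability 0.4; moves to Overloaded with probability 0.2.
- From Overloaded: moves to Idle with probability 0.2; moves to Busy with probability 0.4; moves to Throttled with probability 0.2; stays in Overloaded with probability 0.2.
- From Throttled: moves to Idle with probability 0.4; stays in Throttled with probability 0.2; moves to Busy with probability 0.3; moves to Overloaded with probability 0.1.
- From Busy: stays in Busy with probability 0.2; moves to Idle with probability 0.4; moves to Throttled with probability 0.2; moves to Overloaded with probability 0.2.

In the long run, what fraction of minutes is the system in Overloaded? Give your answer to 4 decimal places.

0.1772

Let the stationary distribution be π with π = πP and π_1 + π_2 + π_3 + π_4 = 1.
π_1 = 0.1·π_1 + 0.2·π_2 + 0.4·π_3 + 0.4·π_4
π_2 = 0.2·π_1 + 0.2·π_2 + 0.1·π_3 + 0.2·π_4
π_3 = 0.3·π_1 + 0.2·π_2 + 0.2·π_3 + 0.2·π_4
Solving with the normalization constraint gives π = (0.2804, 0.1772, 0.2280, 0.3143).
So the stationary probability of Overloaded is 0.1772.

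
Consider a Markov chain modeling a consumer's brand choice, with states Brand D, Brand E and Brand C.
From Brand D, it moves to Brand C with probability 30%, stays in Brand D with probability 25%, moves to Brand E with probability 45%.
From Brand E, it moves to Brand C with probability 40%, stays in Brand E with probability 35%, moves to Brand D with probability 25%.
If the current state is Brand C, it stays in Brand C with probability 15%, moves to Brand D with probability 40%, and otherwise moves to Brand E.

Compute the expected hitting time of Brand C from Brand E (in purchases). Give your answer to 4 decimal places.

Let t(s) be the expected number of purchases to first reach Brand C from state s, with t(Brand C) = 0. Conditioning on the first purchase:
t(Brand D) = 1 + 0.25·t(Brand D) + 0.45·t(Brand E)
t(Brand E) = 1 + 0.25·t(Brand D) + 0.35·t(Brand E)
Solving: t(Brand D) = 2.9333, t(Brand E) = 2.6667.
Expected purchases from Brand E to Brand C: 2.6667.

2.6667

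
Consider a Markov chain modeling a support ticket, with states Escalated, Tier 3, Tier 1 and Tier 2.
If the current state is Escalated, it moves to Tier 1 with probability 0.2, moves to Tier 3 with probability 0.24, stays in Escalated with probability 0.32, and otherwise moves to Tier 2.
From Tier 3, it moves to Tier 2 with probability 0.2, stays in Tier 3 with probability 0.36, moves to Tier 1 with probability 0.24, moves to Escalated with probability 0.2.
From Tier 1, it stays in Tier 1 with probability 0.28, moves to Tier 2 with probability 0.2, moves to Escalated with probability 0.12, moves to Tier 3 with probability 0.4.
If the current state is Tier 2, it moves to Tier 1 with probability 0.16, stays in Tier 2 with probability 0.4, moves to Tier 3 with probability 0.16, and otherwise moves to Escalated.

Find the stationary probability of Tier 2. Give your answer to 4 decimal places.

0.2616

Let the stationary distribution be π with π = πP and π_1 + π_2 + π_3 + π_4 = 1.
π_1 = 0.32·π_1 + 0.2·π_2 + 0.12·π_3 + 0.28·π_4
π_2 = 0.24·π_1 + 0.36·π_2 + 0.4·π_3 + 0.16·π_4
π_3 = 0.2·π_1 + 0.24·π_2 + 0.28·π_3 + 0.16·π_4
Solving with the normalization constraint gives π = (0.2312, 0.2887, 0.2186, 0.2616).
So the stationary probability of Tier 2 is 0.2616.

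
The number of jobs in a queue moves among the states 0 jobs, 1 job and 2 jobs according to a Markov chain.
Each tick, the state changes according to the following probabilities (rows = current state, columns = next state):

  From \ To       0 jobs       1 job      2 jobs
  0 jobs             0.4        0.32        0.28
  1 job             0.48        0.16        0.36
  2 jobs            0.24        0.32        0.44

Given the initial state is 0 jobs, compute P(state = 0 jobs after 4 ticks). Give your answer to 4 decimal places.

0.3649

Propagate the distribution vector 4 ticks from 0 jobs.
After 0 ticks: (1.0000, 0.0000, 0.0000)
After 1 tick: (0.4000, 0.3200, 0.2800)
After 2 ticks: (0.3808, 0.2688, 0.3504)
After 3 ticks: (0.3654, 0.2770, 0.3576)
After 4 ticks: (0.3649, 0.2757, 0.3594)
P(in 0 jobs after 4 ticks) = 0.3649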